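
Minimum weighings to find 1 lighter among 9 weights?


Each weighing has 3 outcomes (left heavy / balance / right heavy), so k weighings distinguish at most 3^k cases; splitting into three near-equal groups achieves this.
Need 3^k ≥ 9: 3^1 = 3 < 9 ≤ 3^2 = 9
k = ⌈log₃(9)⌉ = 2

2


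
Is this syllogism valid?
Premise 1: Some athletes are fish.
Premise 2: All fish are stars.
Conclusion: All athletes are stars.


Premise 1: Some athletes are fish.
Premise 2: All fish are stars.
Conclusion: All athletes are stars.
Fallacy: illicit minor. The minor term (athletes) is distributed in the conclusion ('All athletes ...') but undistributed in its premise ('Some athletes are fish' doesn't cover all athletes).
Only 'Some athletes are stars' follows, not 'All'.

Invalid


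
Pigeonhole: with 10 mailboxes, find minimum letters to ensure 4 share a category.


Pigeonhole: to guarantee k in one of n categories, need (k-1)×n + 1.
k = 4, n = 10
Minimum = (4-1) × 10 + 1 = 3 × 10 + 1

31


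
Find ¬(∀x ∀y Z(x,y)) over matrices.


Original: ∀x ∀y Z(x,y)
Rule: ¬∀→∃, ¬∃→∀, negate predicate.
Negation: ∃x ∃y ¬Z(x,y)

∃x ∃y ¬Z(x,y)


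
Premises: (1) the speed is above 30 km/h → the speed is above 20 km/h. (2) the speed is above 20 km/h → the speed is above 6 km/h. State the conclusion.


Hypothetical syllogism: P → Q, Q → R ⊢ P → R
Premise 1: the speed is above 30 km/h → the speed is above 20 km/h
Premise 2: the speed is above 20 km/h → the speed is above 6 km/h
Chain the implications: the middle term (the speed is above 20 km/h) links the two.
Conclusion: If the speed is above 30 km/h, then the speed is above 6 km/h.

If the speed is above 30 km/h, then the speed is above 6 km/h.


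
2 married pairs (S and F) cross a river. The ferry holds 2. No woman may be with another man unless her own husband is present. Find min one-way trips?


Label couples S and F.
1. WS+WF → (far: WS,WF; near: HS,HF)
2. WS ←   (far: WF; near: HS,HF,WS)
3. HS+HF → (far: HS,HF,WF; near: WS)
4. HS ←   (far: HF,WF; near: HS,WS)  — HS returns, since WS is alone on near bank
5. HS+WS → (far: all four; near: empty)
Every state respects the constraint.
Minimum trips = 5

5


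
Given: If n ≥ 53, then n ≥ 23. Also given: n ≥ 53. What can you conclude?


Modus ponens: P → Q, P ⊢ Q
P: n ≥ 53
Q: n ≥ 23
We have P → Q and P is true.
By modus ponens, Q must be true.

n ≥ 23


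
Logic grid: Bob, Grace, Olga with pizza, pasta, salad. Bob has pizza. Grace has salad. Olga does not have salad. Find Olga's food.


From clues:
  Bob → pizza
  Grace → salad
By elimination, Olga gets the remaining.

pasta


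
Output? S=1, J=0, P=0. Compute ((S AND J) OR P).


S AND J = 1&0 = 0
0 OR 0 = 0

0


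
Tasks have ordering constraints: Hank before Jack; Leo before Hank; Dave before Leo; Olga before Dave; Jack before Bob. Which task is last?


Constraints: Hank before Jack; Leo before Hank; Dave before Leo; Olga before Dave; Jack before Bob
The last task can have nothing scheduled after it, so it must never appear on the left of a 'before'.
Tasks appearing before some other task: Hank, Leo, Dave, Olga, Jack.
The only task not in that list is Bob → it is last.

Bob


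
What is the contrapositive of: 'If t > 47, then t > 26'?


Original: If t > 47, then t > 26
Contrapositive: If ¬Q, then ¬P
Negate Q: not (t > 26)
Negate P: not (t > 47)

If not (t > 26), then not (t > 47).


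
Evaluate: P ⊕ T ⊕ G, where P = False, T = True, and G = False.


P = False, T = True, G = False
Step 1: P ⊕ T = False XOR True = True
Step 2: True ⊕ G = True XOR False = True
XOR is true when an odd number of operands are true.

True


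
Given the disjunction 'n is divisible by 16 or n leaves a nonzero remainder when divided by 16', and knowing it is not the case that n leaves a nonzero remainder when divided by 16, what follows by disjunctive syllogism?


Disjunctive syllogism: P ∨ Q, ¬P ⊢ Q
Disjunction: n is divisible by 16 ∨ n leaves a nonzero remainder when divided by 16
We know it is not the case that n leaves a nonzero remainder when divided by 16.
By disjunctive syllogism, the other disjunct must be true.

n is divisible by 16


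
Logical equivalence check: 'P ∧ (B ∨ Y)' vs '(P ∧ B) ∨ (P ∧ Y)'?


Expression 1: P ∧ (B ∨ Y)
Expression 2: (P ∧ B) ∨ (P ∧ Y)
Truth table (P B Y | Expr1 Expr2):
  T T T |   T     T
  T T F |   T     T
  T F T |   T     T
  T F F |   F     F
  F T T |   F     F
  F T F |   F     F
  F F T |   F     F
  F F F |   F     F
All 8 rows agree, so the expressions are logically equivalent.

Yes


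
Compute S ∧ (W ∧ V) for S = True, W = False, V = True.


S = True, W = False, V = True
Step 1: W ∧ V = False AND True = False
Step 2: S ∧ False = True AND False = False
AND is true only when ALL operands are true.

False


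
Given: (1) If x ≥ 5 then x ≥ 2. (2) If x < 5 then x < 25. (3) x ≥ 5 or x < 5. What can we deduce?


Constructive dilemma: (P → Q) ∧ (R → S), P ∨ R ⊢ Q ∨ S
Premise 1: x ≥ 5 → x ≥ 2
Premise 2: x < 5 → x < 25
Premise 3: x ≥ 5 ∨ x < 5
Case 1: Assuming x ≥ 5, then by Premise 1, x ≥ 2.
Case 2: Assuming x < 5, then by Premise 2, x < 25.
Since one of x ≥ 5 or x < 5 must hold, we get x ≥ 2 or x < 25.

x ≥ 2 or x < 25.


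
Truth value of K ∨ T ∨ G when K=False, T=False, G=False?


K = False, T = False, G = False
Expression: K ∨ T ∨ G
Step 1: K ∨ T = False OR False = False
Step 2: (False) ∨ G = False OR False = False

False


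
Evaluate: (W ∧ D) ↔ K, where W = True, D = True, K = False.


W = True, D = True, K = False
Step 1: W ∧ D = True AND True = True
Step 2: (True) ↔ K: true when both sides have same truth value.
Result: True ↔ False = False

False


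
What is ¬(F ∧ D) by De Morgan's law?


De Morgan's law: ¬(P ∧ Q) ≡ ¬P ∨ ¬Q
¬(F ∧ D) = ¬F ∨ ¬D

¬F ∨ ¬D


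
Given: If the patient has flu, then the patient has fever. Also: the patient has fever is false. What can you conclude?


Modus tollens: P → Q, ¬Q ⊢ ¬P
P: the patient has flu
Q: the patient has fever
We have P → Q and Q is false.
By modus tollens, P must be false.

It is not the case that the patient has flu


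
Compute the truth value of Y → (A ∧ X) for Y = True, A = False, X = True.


Y = True, A = False, X = True
Step 1: A ∧ X = False AND True = False
Step 2: Y → (False): false only when Y=True and consequent=False.
Result: False

False


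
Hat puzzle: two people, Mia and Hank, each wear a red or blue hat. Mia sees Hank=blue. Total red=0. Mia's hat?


Total red = 0, Hank = blue
Red accounted for: 0
Remaining for Mia: 0
Mia's hat is blue.

blue


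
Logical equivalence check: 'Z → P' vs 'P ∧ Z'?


Expression 1: Z → P
Expression 2: P ∧ Z
Truth table (Z P | Expr1 Expr2):
  T T |   T     T
  T F |   F     F
  F T |   T     F   ← differ
  F F |   T     F   ← differ
Counterexample: Z=F, P=T gives Expr1 = T but Expr2 = F, so the expressions are NOT logically equivalent.

No


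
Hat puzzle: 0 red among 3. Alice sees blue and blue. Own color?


Total red = 0, seen red = 0
Own red = 0 - 0 = 0
Alice's hat is blue.

blue


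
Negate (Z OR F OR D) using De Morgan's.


De Morgan's law: ¬(P ∨ Q ∨ R) ≡ ¬P ∧ ¬Q ∧ ¬R
¬(Z ∨ F ∨ D) = ¬Z ∧ ¬F ∧ ¬D

¬Z ∧ ¬F ∧ ¬D


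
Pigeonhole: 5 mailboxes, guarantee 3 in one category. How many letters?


Pigeonhole: to guarantee k in one of n categories, need (k-1)×n + 1.
k = 3, n = 5
Minimum = (3-1) × 5 + 1 = 2 × 5 + 1

11


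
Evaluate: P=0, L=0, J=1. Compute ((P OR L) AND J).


P OR L = 0|0 = 0
0 AND 1 = 0

0


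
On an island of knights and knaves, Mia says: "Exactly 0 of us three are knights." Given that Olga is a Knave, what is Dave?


Mia claims exactly 0 knights among Mia, Olga, Dave.
Given: Olga is a Knave.

Case 1: Mia is a Knight (tells truth)
  Then exactly 0 of the three are knights.
  Counting Mia, Olga: 1 knight(s) so far. Need -1 more → impossible.
Case 2: Mia is a Knave (lies)
  Then the count is NOT 0.
  If Dave = Knave, count = 0 = 0 → claim would be true, contradicts lie.
  If Dave = Knight, count = 1 ≠ 0 → lie confirmed ✓

Dave is a Knight.

Knight


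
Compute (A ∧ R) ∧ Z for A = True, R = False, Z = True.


A = True, R = False, Z = True
Step 1: A ∧ R = True AND False = False
Step 2: False ∧ Z = False AND True = False
AND is true only when ALL operands are true.

False


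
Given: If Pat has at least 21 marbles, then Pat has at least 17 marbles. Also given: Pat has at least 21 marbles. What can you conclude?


Modus ponens: P → Q, P ⊢ Q
P: Pat has at least 21 marbles
Q: Pat has at least 17 marbles
We have P → Q and P is true.
By modus ponens, Q must be true.

Pat has at least 17 marbles


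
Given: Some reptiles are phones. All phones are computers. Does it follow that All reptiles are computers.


Premise 1: Some reptiles are phones.
Premise 2: All phones are computers.
Conclusion: All reptiles are computers.
Fallacy: illicit minor. The minor term (reptiles) is distributed in the conclusion ('All reptiles ...') but undistributed in its premise ('Some reptiles are phones' doesn't cover all reptiles).
Only 'Some reptiles are computers' follows, not 'All'.

Invalid


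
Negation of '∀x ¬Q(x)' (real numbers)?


Original: ∀x ¬Q(x)
Rule: ¬∀→∃, ¬∃→∀, negate predicate.
Negation: ∃x Q(x)

∃x Q(x)


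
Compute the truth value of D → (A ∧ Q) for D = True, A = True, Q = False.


D = True, A = True, Q = False
Step 1: A ∧ Q = True AND False = False
Step 2: D → (False): false only when D=True and consequent=False.
Result: False

False


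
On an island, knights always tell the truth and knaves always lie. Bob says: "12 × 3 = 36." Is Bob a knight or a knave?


Statement: "12 × 3 = 36."
Actual: 12 × 3 = 36
Claimed: 36
Statement is TRUE → Bob tells the truth → Knight

Knight


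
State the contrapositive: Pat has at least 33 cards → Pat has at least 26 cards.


Original: If Pat has at least 33 cards, then Pat has at least 26 cards
Contrapositive: If ¬Q, then ¬P
Negate Q: not (Pat has at least 26 cards)
Negate P: not (Pat has at least 33 cards)

If not (Pat has at least 26 cards), then not (Pat has at least 33 cards).


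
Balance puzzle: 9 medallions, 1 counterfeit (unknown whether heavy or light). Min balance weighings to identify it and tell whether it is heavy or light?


Let n = 9. 18 possibilities (n medallions × lighter/heavier); each weighing has 3 outcomes.
Bound for k weighings: say the first weighing puts j medallions on each pan. If it tips, the 2j weighed medallions remain suspects (each with a known direction) and k-1 weighings give 3^(k-1) outcomes; 3^(k-1) is odd, so 2j ≤ 3^(k-1) - 1. If it balances, the n - 2j unweighed medallions remain with direction unknown: 2(n - 2j) ≤ 3^(k-1) - 1 by the same parity argument. Adding, n ≤ (3^(k-1) - 1) + (3^(k-1) - 1)/2 = (3^k - 3)/2, and the classical three-group strategy achieves this (3 medallions in 2 weighings, 12 in 3, 39 in 4, 120 in 5).
So we need the smallest k with (3^k - 3)/2 ≥ 9.
k = 2: (3^2 - 3)/2 = 3 < 9 ✗
k = 3: (3^3 - 3)/2 = 12 ≥ 9 ✓

3


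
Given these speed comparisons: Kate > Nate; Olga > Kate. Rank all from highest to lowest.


Constraints: Kate > Nate; Olga > Kate
Method: at each step, the next-highest is the one remaining person who never appears on the smaller side of a constraint between remaining people.
  Step 1: remaining {Olga, Nate, Kate}; on the smaller side: {Nate, Kate} → Olga is next (Olga > Kate).
  Step 2: remaining {Nate, Kate}; on the smaller side: {Nate} → Kate is next (Kate > Nate).
  Step 3: only Nate remains → lowest.
Final ranking (highest to lowest):

Olga > Kate > Nate


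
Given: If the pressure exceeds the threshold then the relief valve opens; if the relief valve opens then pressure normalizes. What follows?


Hypothetical syllogism: P → Q, Q → R ⊢ P → R
Premise 1: the pressure exceeds the threshold → the relief valve opens
Premise 2: the relief valve opens → pressure normalizes
Chain the implications: the middle term (the relief valve opens) links the two.
Conclusion: If the pressure exceeds the threshold, then pressure normalizes.

If the pressure exceeds the threshold, then pressure normalizes.


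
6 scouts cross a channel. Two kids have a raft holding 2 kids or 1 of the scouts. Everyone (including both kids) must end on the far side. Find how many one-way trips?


Per crossing of one of the scouts: kids→, one←, one of the scouts→, one← = 4 trips
6 × 4 = 24, + 1 final kids→ = 25
Minimum trips = 25

25


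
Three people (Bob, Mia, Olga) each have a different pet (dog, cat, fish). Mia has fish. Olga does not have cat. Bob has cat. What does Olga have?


From clues:
  Bob → cat
  Mia → fish
By elimination, Olga gets the remaining.

dog


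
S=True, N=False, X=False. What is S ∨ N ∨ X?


S = True, N = False, X = False
Expression: S ∨ N ∨ X
Step 1: S ∨ N = True OR False = True
Step 2: (True) ∨ X = True OR False = True

True


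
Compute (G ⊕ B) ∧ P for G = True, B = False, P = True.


G = True, B = False, P = True
Step 1: G ⊕ B = True XOR False = True
Step 2: True ∧ P = True AND True = True
XOR true when exactly one of G,B is true; then AND with P.

True


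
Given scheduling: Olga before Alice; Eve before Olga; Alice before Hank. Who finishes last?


Constraints: Olga before Alice; Eve before Olga; Alice before Hank
The last task can have nothing scheduled after it, so it must never appear on the left of a 'before'.
Tasks appearing before some other task: Olga, Eve, Alice.
The only task not in that list is Hank → it is last.

Hank


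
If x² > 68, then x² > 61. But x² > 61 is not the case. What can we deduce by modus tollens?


Modus tollens: P → Q, ¬Q ⊢ ¬P
P: x² > 68
Q: x² > 61
We have P → Q and Q is false.
By modus tollens, P must be false.

It is not the case that x² > 68


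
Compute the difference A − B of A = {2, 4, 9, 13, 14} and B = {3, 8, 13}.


A = {2, 4, 9, 13, 14}
B = {3, 8, 13}
Operation: difference A − B
In A but not B: 2, 4, 9, 14

{2, 4, 9, 14}


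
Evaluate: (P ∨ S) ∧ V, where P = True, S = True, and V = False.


P = True, S = True, V = False
Step 1: P ∨ S = True OR True = True
Step 2: True ∧ V = True AND False = False
OR is true when at least one operand is true; AND requires both.

False


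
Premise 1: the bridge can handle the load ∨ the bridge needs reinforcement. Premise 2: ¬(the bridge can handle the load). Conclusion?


Disjunctive syllogism: P ∨ Q, ¬P ⊢ Q
Disjunction: the bridge can handle the load ∨ the bridge needs reinforcement
We know it is not the case that the bridge can handle the load.
By disjunctive syllogism, the other disjunct must be true.

The bridge needs reinforcement


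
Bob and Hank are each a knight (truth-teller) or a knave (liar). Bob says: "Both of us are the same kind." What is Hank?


Bob says: "Both of us are the same kind."
Case 1: Bob is a Knight (truth-teller)
  Statement is true → they ARE the same → Hank is also a Knight
Case 2: Bob is a Knave (liar)
  Statement is false → they are NOT the same → Hank is a Knight
In both cases, Hank is a Knight.

Knight


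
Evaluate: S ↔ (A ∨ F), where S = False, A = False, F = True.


S = False, A = False, F = True
Step 1: A ∨ F = False OR True = True
Step 2: S ↔ (True): true when both sides have same truth value.
Result: False ↔ True = False

False


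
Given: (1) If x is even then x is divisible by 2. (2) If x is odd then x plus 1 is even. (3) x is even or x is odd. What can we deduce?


Constructive dilemma: (P → Q) ∧ (R → S), P ∨ R ⊢ Q ∨ S
Premise 1: x is even → x is divisible by 2
Premise 2: x is odd → x plus 1 is even
Premise 3: x is even ∨ x is odd
Case 1: Assuming x is even, then by Premise 1, x is divisible by 2.
Case 2: Assuming x is odd, then by Premise 2, x plus 1 is even.
Since one of x is even or x is odd must hold, we get x is divisible by 2 or x plus 1 is even.

x is divisible by 2 or x plus 1 is even.


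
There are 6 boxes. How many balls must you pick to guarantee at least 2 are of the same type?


Pigeonhole: to guarantee k in one of n categories, need (k-1)×n + 1.
k = 2, n = 6
Minimum = (2-1) × 6 + 1 = 1 × 6 + 1

7


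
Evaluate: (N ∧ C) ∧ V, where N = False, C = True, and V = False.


N = False, C = True, V = False
Step 1: N ∧ C = False AND True = False
Step 2: False ∧ V = False AND False = False
AND is true only when ALL operands are true.

False


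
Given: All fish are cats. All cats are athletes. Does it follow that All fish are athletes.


Premise 1: All fish are cats.
Premise 2: All cats are athletes.
Conclusion: All fish are athletes.
Barbara syllogism (AAA-1): All A are B, All B are C → All A are C.
Middle term (cats) distributed in premise 2.

Valid


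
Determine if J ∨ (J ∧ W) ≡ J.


Expression 1: J ∨ (J ∧ W)
Expression 2: J
Truth table (J W | Expr1 Expr2):
  T T |   T     T
  T F |   T     T
  F T |   F     F
  F F |   F     F
All 4 rows agree, so the expressions are logically equivalent.

Yes


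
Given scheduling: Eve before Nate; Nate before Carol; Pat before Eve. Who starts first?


Constraints: Eve before Nate; Nate before Carol; Pat before Eve
The first task can have nothing scheduled before it, so it must never appear on the right of a 'before'.
Tasks appearing after some 'before': Nate, Carol, Eve.
The only task not in that list is Pat → it is first.

Pat


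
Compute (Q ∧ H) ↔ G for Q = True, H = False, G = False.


Q = True, H = False, G = False
Step 1: Q ∧ H = True AND False = False
Step 2: (False) ↔ G: true when both sides have same truth value.
Result: False ↔ False = True

True


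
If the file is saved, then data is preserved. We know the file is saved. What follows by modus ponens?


Modus ponens: P → Q, P ⊢ Q
P: the file is saved
Q: data is preserved
We have P → Q and P is true.
By modus ponens, Q must be true.

Data is preserved


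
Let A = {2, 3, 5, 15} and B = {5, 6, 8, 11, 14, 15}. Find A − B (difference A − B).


A = {2, 3, 5, 15}
B = {5, 6, 8, 11, 14, 15}
Operation: difference A − B
In A but not B: 2, 3

{2, 3}


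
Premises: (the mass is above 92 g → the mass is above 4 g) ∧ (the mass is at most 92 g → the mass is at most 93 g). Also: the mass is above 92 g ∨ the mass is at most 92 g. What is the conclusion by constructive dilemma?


Constructive dilemma: (P → Q) ∧ (R → S), P ∨ R ⊢ Q ∨ S
Premise 1: the mass is above 92 g → the mass is above 4 g
Premise 2: the mass is at most 92 g → the mass is at most 93 g
Premise 3: the mass is above 92 g ∨ the mass is at most 92 g
Case 1: Assuming the mass is above 92 g, then by Premise 1, the mass is above 4 g.
Case 2: Assuming the mass is at most 92 g, then by Premise 2, the mass is at most 93 g.
Since one of the mass is above 92 g or the mass is at most 92 g must hold, we get the mass is above 4 g or the mass is at most 93 g.

The mass is above 4 g or the mass is at most 93 g.


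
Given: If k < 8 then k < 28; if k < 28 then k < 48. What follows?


Hypothetical syllogism: P → Q, Q → R ⊢ P → R
Premise 1: k < 8 → k < 28
Premise 2: k < 28 → k < 48
Chain the implications: the middle term (k < 28) links the two.
Conclusion: If k < 8, then k < 48.

If k < 8, then k < 48.


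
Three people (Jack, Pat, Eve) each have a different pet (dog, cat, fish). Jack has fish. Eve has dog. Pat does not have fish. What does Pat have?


From clues:
  Eve → dog
  Jack → fish
By elimination, Pat gets the remaining.

cat


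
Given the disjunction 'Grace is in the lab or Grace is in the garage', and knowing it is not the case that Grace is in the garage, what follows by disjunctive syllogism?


Disjunctive syllogism: P ∨ Q, ¬P ⊢ Q
Disjunction: Grace is in the lab ∨ Grace is in the garage
We know it is not the case that Grace is in the garage.
By disjunctive syllogism, the other disjunct must be true.

Grace is in the lab


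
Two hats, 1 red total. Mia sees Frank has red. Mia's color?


Total red = 1, Frank = red
Red accounted for: 1
Remaining for Mia: 0
Mia's hat is blue.

blue


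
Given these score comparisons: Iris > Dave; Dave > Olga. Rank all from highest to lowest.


Constraints: Iris > Dave; Dave > Olga
Method: at each step, the next-highest is the one remaining person who never appears on the smaller side of a constraint between remaining people.
  Step 1: remaining {Dave, Olga, Iris}; on the smaller side: {Dave, Olga} → Iris is next (Iris > Dave).
  Step 2: remaining {Dave, Olga}; on the smaller side: {Olga} → Dave is next (Dave > Olga).
  Step 3: only Olga remains → lowest.
Final ranking (highest to lowest):

Iris > Dave > Olga


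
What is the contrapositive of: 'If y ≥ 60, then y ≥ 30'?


Original: If y ≥ 60, then y ≥ 30
Contrapositive: If ¬Q, then ¬P
Negate Q: not (y ≥ 30)
Negate P: not (y ≥ 60)

If not (y ≥ 30), then not (y ≥ 60).


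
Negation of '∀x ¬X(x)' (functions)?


Original: ∀x ¬X(x)
Rule: ¬∀→∃, ¬∃→∀, negate predicate.
Negation: ∃x X(x)

∃x X(x)


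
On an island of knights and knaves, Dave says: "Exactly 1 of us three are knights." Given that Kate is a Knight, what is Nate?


Dave claims exactly 1 knights among Dave, Kate, Nate.
Given: Kate is a Knight.

Case 1: Dave is a Knight (tells truth)
  Then exactly 1 of the three are knights.
  Counting Dave, Kate: 2 knight(s) so far. Need -1 more → impossible.
Case 2: Dave is a Knave (lies)
  Then the count is NOT 1.
  If Nate = Knave, count = 1 = 1 → claim would be true, contradicts lie.
  If Nate = Knight, count = 2 ≠ 1 → lie confirmed ✓

Nate is a Knight.

Knight


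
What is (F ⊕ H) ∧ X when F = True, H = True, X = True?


F = True, H = True, X = True
Step 1: F ⊕ H = True XOR True = False
Step 2: False ∧ X = False AND True = False
XOR true when exactly one of F,H is true; then AND with X.

False


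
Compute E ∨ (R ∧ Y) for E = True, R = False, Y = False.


E = True, R = False, Y = False
Step 1: R ∧ Y = False AND False = False
Step 2: E ∨ False = True OR False = True
AND evaluated first (higher precedence); then OR applied.

True


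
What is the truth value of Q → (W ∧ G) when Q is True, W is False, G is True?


Q = True, W = False, G = True
Step 1: W ∧ G = False AND True = False
Step 2: Q → (False): false only when Q=True and consequent=False.
Result: False

False


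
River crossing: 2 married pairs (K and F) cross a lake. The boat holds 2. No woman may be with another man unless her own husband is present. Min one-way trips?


Label couples K and F.
1. WK+WF → (far: WK,WF; near: HK,HF)
2. WK ←   (far: WF; near: HK,HF,WK)
3. HK+HF → (far: HK,HF,WF; near: WK)
4. HK ←   (far: HF,WF; near: HK,WK)  — HK returns, since WK is alone on near bank
5. HK+WK → (far: all four; near: empty)
Every state respects the constraint.
Minimum trips = 5

5


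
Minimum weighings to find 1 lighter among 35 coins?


Each weighing has 3 outcomes (left heavy / balance / right heavy), so k weighings distinguish at most 3^k cases; splitting into three near-equal groups achieves this.
Need 3^k ≥ 35: 3^3 = 27 < 35 ≤ 3^4 = 81
k = ⌈log₃(35)⌉ = 4

4


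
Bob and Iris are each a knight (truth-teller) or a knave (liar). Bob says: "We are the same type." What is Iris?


Bob says: "We are the same type."
Case 1: Bob is a Knight (truth-teller)
  Statement is true → they ARE the same → Iris is also a Knight
Case 2: Bob is a Knave (liar)
  Statement is false → they are NOT the same → Iris is a Knight
In both cases, Iris is a Knight.

Knight


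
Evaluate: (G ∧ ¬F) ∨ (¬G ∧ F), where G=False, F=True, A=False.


G = False, F = True, A = False
Expression: (G ∧ ¬F) ∨ (¬G ∧ F)
Step 1: ¬F = NOT True = False
Step 2: G ∧ ¬F = False AND False = False
Step 3: ¬G = NOT False = True
Step 4: ¬G ∧ F = True AND True = True
Step 5: (False) ∨ (True) = False OR True = True

True


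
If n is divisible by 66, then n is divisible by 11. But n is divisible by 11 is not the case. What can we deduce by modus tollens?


Modus tollens: P → Q, ¬Q ⊢ ¬P
P: n is divisible by 66
Q: n is divisible by 11
We have P → Q and Q is false.
By modus tollens, P must be false.

It is not the case that n is divisible by 66


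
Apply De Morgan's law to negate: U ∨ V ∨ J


De Morgan's law: ¬(P ∨ Q ∨ R) ≡ ¬P ∧ ¬Q ∧ ¬R
¬(U ∨ V ∨ J) = ¬U ∧ ¬V ∧ ¬J

¬U ∧ ¬V ∧ ¬J


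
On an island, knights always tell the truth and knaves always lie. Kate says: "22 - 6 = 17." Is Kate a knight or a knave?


Statement: "22 - 6 = 17."
Actual: 22 - 6 = 16
Claimed: 17
Statement is FALSE → Kate lies → Knave

Knave


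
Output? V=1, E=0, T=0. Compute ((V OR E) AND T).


V OR E = 1|0 = 1
1 AND 0 = 0

0


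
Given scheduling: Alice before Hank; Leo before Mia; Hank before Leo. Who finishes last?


Constraints: Alice before Hank; Leo before Mia; Hank before Leo
The last task can have nothing scheduled after it, so it must never appear on the left of a 'before'.
Tasks appearing before some other task: Alice, Leo, Hank.
The only task not in that list is Mia → it is last.

Mia


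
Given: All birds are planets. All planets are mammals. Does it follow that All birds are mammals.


Premise 1: All birds are planets.
Premise 2: All planets are mammals.
Conclusion: All birds are mammals.
Barbara syllogism (AAA-1): All A are B, All B are C → All A are C.
Middle term (planets) distributed in premise 2.

Valid


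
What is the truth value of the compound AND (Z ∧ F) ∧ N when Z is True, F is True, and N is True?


Z = True, F = True, N = True
Step 1: Z ∧ F = True AND True = True
Step 2: True ∧ N = True AND True = True
AND is true only when ALL operands are true.

True


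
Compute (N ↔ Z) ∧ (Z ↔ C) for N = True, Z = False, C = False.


N = True, Z = False, C = False
Step 1: N ↔ Z is true when N and Z have the same value. Result: False
Step 2: Z ↔ C is true when Z and C have the same value. Result: True
Step 3: False ∧ True = False

False


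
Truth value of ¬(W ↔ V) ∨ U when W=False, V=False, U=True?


W = False, V = False, U = True
Expression: ¬(W ↔ V) ∨ U
Step 1: W ↔ V = (False iff False) = True
Step 2: ¬(W ↔ V) = NOT True = False
Step 3: (False) ∨ U = False OR True = True

True


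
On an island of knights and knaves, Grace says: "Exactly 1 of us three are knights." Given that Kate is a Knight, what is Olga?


Grace claims exactly 1 knights among Grace, Kate, Olga.
Given: Kate is a Knight.

Case 1: Grace is a Knight (tells truth)
  Then exactly 1 of the three are knights.
  Counting Grace, Kate: 2 knight(s) so far. Need -1 more → impossible.
Case 2: Grace is a Knave (lies)
  Then the count is NOT 1.
  If Olga = Knave, count = 1 = 1 → claim would be true, contradicts lie.
  If Olga = Knight, count = 2 ≠ 1 → lie confirmed ✓

Olga is a Knight.

Knight


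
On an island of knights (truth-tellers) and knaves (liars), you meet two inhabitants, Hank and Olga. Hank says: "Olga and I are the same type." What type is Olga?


Hank says: "Olga and I are the same type."
Case 1: Hank is a Knight (truth-teller)
  Statement is true → they ARE the same → Olga is also a Knight
Case 2: Hank is a Knave (liar)
  Statement is false → they are NOT the same → Olga is a Knight
In both cases, Olga is a Knight.

Knight


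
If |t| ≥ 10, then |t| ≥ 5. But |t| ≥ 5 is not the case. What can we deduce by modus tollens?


Modus tollens: P → Q, ¬Q ⊢ ¬P
P: |t| ≥ 10
Q: |t| ≥ 5
We have P → Q and Q is false.
By modus tollens, P must be false.

It is not the case that |t| ≥ 10


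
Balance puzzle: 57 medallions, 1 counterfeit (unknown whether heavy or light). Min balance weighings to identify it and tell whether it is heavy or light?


Let n = 57. 114 possibilities (n medallions × lighter/heavier); each weighing has 3 outcomes.
Bound for k weighings: say the first weighing puts j medallions on each pan. If it tips, the 2j weighed medallions remain suspects (each with a known direction) and k-1 weighings give 3^(k-1) outcomes; 3^(k-1) is odd, so 2j ≤ 3^(k-1) - 1. If it balances, the n - 2j unweighed medallions remain with direction unknown: 2(n - 2j) ≤ 3^(k-1) - 1 by the same parity argument. Adding, n ≤ (3^(k-1) - 1) + (3^(k-1) - 1)/2 = (3^k - 3)/2, and the classical three-group strategy achieves this (3 medallions in 2 weighings, 12 in 3, 39 in 4, 120 in 5).
So we need the smallest k with (3^k - 3)/2 ≥ 57.
k = 4: (3^4 - 3)/2 = 39 < 57 ✗
k = 5: (3^5 - 3)/2 = 120 ≥ 57 ✓

5


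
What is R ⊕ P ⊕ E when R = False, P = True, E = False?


R = False, P = True, E = False
Step 1: R ⊕ P = False XOR True = True
Step 2: True ⊕ E = True XOR False = True
XOR is true when an odd number of operands are true.

True


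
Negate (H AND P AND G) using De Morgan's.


De Morgan's law: ¬(P ∧ Q ∧ R) ≡ ¬P ∨ ¬Q ∨ ¬R
¬(H ∧ P ∧ G) = ¬H ∨ ¬P ∨ ¬G

¬H ∨ ¬P ∨ ¬G


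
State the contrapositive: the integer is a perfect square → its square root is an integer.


Original: If the integer is a perfect square, then its square root is an integer
Contrapositive: If ¬Q, then ¬P
Negate Q: not (its square root is an integer)
Negate P: not (the integer is a perfect square)

If not (its square root is an integer), then not (the integer is a perfect square).


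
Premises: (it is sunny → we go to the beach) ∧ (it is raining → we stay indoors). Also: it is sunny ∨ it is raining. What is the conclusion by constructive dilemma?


Constructive dilemma: (P → Q) ∧ (R → S), P ∨ R ⊢ Q ∨ S
Premise 1: it is sunny → we go to the beach
Premise 2: it is raining → we stay indoors
Premise 3: it is sunny ∨ it is raining
Case 1: Assuming it is sunny, then by Premise 1, we go to the beach.
Case 2: Assuming it is raining, then by Premise 2, we stay indoors.
Since one of it is sunny or it is raining must hold, we get we go to the beach or we stay indoors.

We go to the beach or we stay indoors.


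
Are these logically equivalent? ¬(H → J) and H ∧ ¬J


Expression 1: ¬(H → J)
Expression 2: H ∧ ¬J
Truth table (H J | Expr1 Expr2):
  T T |   F     F
  T F |   T     T
  F T |   F     F
  F F |   F     F
All 4 rows agree, so the expressions are logically equivalent.

Yes


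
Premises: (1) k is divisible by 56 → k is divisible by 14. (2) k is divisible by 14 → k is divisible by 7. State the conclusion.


Hypothetical syllogism: P → Q, Q → R ⊢ P → R
Premise 1: k is divisible by 56 → k is divisible by 14
Premise 2: k is divisible by 14 → k is divisible by 7
Chain the implications: the middle term (k is divisible by 14) links the two.
Conclusion: If k is divisible by 56, then k is divisible by 7.

If k is divisible by 56, then k is divisible by 7.


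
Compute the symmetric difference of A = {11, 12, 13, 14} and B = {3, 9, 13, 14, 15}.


A = {11, 12, 13, 14}
B = {3, 9, 13, 14, 15}
Operation: symmetric difference
In A only: [11, 12], in B only: [3, 9, 15]

{3, 9, 11, 12, 15}


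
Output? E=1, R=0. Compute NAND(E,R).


E AND R = 0
NOT(0) = 1

1


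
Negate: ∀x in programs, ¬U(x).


Original: ∀x ¬U(x)
Rule: ¬∀→∃, ¬∃→∀, negate predicate.
Negation: ∃x U(x)

∃x U(x)


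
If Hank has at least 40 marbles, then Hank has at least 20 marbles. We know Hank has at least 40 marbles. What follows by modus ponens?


Modus ponens: P → Q, P ⊢ Q
P: Hank has at least 40 marbles
Q: Hank has at least 20 marbles
We have P → Q and P is true.
By modus ponens, Q must be true.

Hank has at least 20 marbles


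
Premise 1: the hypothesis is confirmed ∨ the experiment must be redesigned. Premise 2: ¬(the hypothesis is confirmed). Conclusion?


Disjunctive syllogism: P ∨ Q, ¬P ⊢ Q
Disjunction: the hypothesis is confirmed ∨ the experiment must be redesigned
We know it is not the case that the hypothesis is confirmed.
By disjunctive syllogism, the other disjunct must be true.

The experiment must be redesigned


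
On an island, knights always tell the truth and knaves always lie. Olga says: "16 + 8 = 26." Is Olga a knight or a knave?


Statement: "16 + 8 = 26."
Actual: 16 + 8 = 24
Claimed: 26
Statement is FALSE → Olga lies → Knave

Knave


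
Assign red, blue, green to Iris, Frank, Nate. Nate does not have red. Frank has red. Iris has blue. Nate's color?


From clues:
  Frank → red
  Iris → blue
By elimination, Nate gets the remaining.

green


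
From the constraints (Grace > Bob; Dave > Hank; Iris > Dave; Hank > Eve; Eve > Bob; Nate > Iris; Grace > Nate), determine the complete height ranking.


Constraints: Grace > Bob; Dave > Hank; Iris > Dave; Hank > Eve; Eve > Bob; Nate > Iris; Grace > Nate
Method: at each step, the next-highest is the one remaining person who never appears on the smaller side of a constraint between remaining people.
  Step 1: remaining {Grace, Bob, Dave, Hank, Iris, Nate, Eve}; on the smaller side: {Bob, Dave, Hank, Iris, Nate, Eve} → Grace is next (Grace > Bob; Grace > Nate).
  Step 2: remaining {Bob, Dave, Hank, Iris, Nate, Eve}; on the smaller side: {Bob, Dave, Hank, Iris, Eve} → Nate is next (Nate > Iris).
  Step 3: remaining {Bob, Dave, Hank, Iris, Eve}; on the smaller side: {Bob, Dave, Hank, Eve} → Iris is next (Iris > Dave).
  Step 4: remaining {Bob, Dave, Hank, Eve}; on the smaller side: {Bob, Hank, Eve} → Dave is next (Dave > Hank).
  Step 5: remaining {Bob, Hank, Eve}; on the smaller side: {Bob, Eve} → Hank is next (Hank > Eve).
  Step 6: remaining {Bob, Eve}; on the smaller side: {Bob} → Eve is next (Eve > Bob).
  Step 7: only Bob remains → lowest.
Final ranking (highest to lowest):

Grace > Nate > Iris > Dave > Hank > Eve > Bob


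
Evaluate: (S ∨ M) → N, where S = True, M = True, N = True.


S = True, M = True, N = True
Step 1: S ∨ M = True OR True = True
Step 2: (True) → N: false only when antecedent=True and N=False.
Result: True

True


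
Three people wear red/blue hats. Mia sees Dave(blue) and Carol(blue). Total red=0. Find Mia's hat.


Total red = 0, seen red = 0
Own red = 0 - 0 = 0
Mia's hat is blue.

blue


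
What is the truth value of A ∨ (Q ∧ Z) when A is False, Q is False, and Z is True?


A = False, Q = False, Z = True
Step 1: Q ∧ Z = False AND True = False
Step 2: A ∨ False = False OR False = False
AND evaluated first (higher precedence); then OR applied.

False


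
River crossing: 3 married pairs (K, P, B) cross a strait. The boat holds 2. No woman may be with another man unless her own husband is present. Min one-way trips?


Label couples K, P, B (H = husband, W = wife).
Counting alone: 6 people, the boat carries 2 and someone must bring it back, so each round trip nets at most +1 on the far side until the last crossing → at least 9 trips. The jealousy constraint makes 9 impossible; the shortest valid schedule has 11:
1. WK+WP →  (far: WK,WP; near: HK,HP,HB,WB)
2. WK ←       (far: WP; near: HK,HP,HB,WK,WB)
3. WK+WB →  (far: WK,WP,WB; near: HK,HP,HB)
4. WK ←       (far: WP,WB; near: HK,HP,HB,WK)
5. HP+HB →  (far: HP,WP,HB,WB; near: HK,WK)
6. HP+WP ←  (far: HB,WB; near: HK,WK,HP,WP)
7. HK+HP →  (far: HK,HP,HB,WB; near: WK,WP)
8. WB ←       (far: HK,HP,HB; near: WK,WP,WB)
9. WK+WP →  (far: HK,WK,HP,WP,HB; near: WB)
10. HB ←      (far: HK,WK,HP,WP; near: HB,WB)
11. HB+WB → (far: all six; near: empty)
In every state each wife is either with her husband or with no other man.
Minimum trips = 11

11


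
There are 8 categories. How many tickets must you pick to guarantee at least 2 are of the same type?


Pigeonhole: to guarantee k in one of n categories, need (k-1)×n + 1.
k = 2, n = 8
Minimum = (2-1) × 8 + 1 = 1 × 8 + 1

9


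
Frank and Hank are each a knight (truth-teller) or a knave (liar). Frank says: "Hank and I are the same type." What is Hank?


Frank says: "Hank and I are the same type."
Case 1: Frank is a Knight (truth-teller)
  Statement is true → they ARE the same → Hank is also a Knight
Case 2: Frank is a Knave (liar)
  Statement is false → they are NOT the same → Hank is a Knight
In both cases, Hank is a Knight.

Knight


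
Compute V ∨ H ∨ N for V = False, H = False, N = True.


V = False, H = False, N = True
Step 1: V ∨ H = False OR False = False
Step 2: False ∨ N = False OR True = True
OR is true when at least one operand is true.

True


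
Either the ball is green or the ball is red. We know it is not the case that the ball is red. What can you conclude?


Disjunctive syllogism: P ∨ Q, ¬P ⊢ Q
Disjunction: the ball is green ∨ the ball is red
We know it is not the case that the ball is red.
By disjunctive syllogism, the other disjunct must be true.

The ball is green


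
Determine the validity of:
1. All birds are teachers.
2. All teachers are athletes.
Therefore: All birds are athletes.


Premise 1: All birds are teachers.
Premise 2: All teachers are athletes.
Conclusion: All birds are athletes.
Barbara syllogism (AAA-1): All A are B, All B are C → All A are C.
Middle term (teachers) distributed in premise 2.

Valid


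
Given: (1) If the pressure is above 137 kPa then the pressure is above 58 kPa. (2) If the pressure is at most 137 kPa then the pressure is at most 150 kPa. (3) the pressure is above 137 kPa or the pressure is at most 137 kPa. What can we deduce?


Constructive dilemma: (P → Q) ∧ (R → S), P ∨ R ⊢ Q ∨ S
Premise 1: the pressure is above 137 kPa → the pressure is above 58 kPa
Premise 2: the pressure is at most 137 kPa → the pressure is at most 150 kPa
Premise 3: the pressure is above 137 kPa ∨ the pressure is at most 137 kPa
Case 1: Assuming the pressure is above 137 kPa, then by Premise 1, the pressure is above 58 kPa.
Case 2: Assuming the pressure is at most 137 kPa, then by Premise 2, the pressure is at most 150 kPa.
Since one of the pressure is above 137 kPa or the pressure is at most 137 kPa must hold, we get the pressure is above 58 kPa or the pressure is at most 150 kPa.

The pressure is above 58 kPa or the pressure is at most 150 kPa.


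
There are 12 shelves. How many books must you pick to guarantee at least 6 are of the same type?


Pigeonhole: to guarantee k in one of n categories, need (k-1)×n + 1.
k = 6, n = 12
Minimum = (6-1) × 12 + 1 = 5 × 12 + 1

61


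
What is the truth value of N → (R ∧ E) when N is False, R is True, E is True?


N = False, R = True, E = True
Step 1: R ∧ E = True AND True = True
Step 2: N → (True): false only when N=True and consequent=False.
Result: True

True


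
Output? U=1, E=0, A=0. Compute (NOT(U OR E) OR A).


U OR E = 1
NOT(1) = 0
0 OR 0 = 0

0


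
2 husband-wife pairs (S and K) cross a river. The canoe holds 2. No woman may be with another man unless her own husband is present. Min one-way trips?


Label couples S and K.
1. WS+WK → (far: WS,WK; near: HS,HK)
2. WS ←   (far: WK; near: HS,HK,WS)
3. HS+HK → (far: HS,HK,WK; near: WS)
4. HS ←   (far: HK,WK; near: HS,WS)  — HS returns, since WS is alone on near bank
5. HS+WS → (far: all four; near: empty)
Every state respects the constraint.
Minimum trips = 5

5


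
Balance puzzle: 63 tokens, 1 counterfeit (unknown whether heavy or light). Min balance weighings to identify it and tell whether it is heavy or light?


Let n = 63. 126 possibilities (n tokens × lighter/heavier); each weighing has 3 outcomes.
Bound for k weighings: say the first weighing puts j tokens on each pan. If it tips, the 2j weighed tokens remain suspects (each with a known direction) and k-1 weighings give 3^(k-1) outcomes; 3^(k-1) is odd, so 2j ≤ 3^(k-1) - 1. If it balances, the n - 2j unweighed tokens remain with direction unknown: 2(n - 2j) ≤ 3^(k-1) - 1 by the same parity argument. Adding, n ≤ (3^(k-1) - 1) + (3^(k-1) - 1)/2 = (3^k - 3)/2, and the classical three-group strategy achieves this (3 tokens in 2 weighings, 12 in 3, 39 in 4, 120 in 5).
So we need the smallest k with (3^k - 3)/2 ≥ 63.
k = 4: (3^4 - 3)/2 = 39 < 63 ✗
k = 5: (3^5 - 3)/2 = 120 ≥ 63 ✓

5
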